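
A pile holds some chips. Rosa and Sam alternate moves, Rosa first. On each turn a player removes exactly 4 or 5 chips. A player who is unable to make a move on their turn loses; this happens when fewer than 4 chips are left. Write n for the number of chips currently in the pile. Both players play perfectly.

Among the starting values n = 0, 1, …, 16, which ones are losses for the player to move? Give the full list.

Positions with no move are L. A position that does have a move is losing for the player to move precisely when every available move leads to a winning position for the opponent. Fill in the labels:
n=0: no move → L
n=1: no move → L
n=2: no move → L
n=3: no move → L
n=4: W (go to 0, an L position)
n=5: W (go to 1, an L position)
n=6: W (go to 2, an L position)
n=7: W (go to 3, an L position)
n=8: W (go to 3, an L position)
n=9: L (options 5(W), 4(W) are all W)
n=10: L (options 6(W), 5(W) are all W)
n=11: L (options 7(W), 6(W) are all W)
n=12: L (options 8(W), 7(W) are all W)
n=13: W (go to 9, an L position)
n=14: W (go to 10, an L position)
n=15: W (go to 11, an L position)
n=16: W (go to 12, an L position)
The losing starting values of n are exactly the entries labelled L in this table (8 of them).

0, 1, 2, 3, 9, 10, 11, 12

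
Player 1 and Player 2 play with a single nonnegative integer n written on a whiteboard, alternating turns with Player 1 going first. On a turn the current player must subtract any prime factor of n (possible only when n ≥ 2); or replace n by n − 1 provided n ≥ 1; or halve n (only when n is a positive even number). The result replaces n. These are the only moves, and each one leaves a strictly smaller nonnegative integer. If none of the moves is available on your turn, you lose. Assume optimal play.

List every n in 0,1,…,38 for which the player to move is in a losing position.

0, 4, 9, 14, 20, 24, 30, 34, 38

Work bottom-up. With no move the player to move loses. Otherwise the position is W if at least one move leads to an L position for the opponent, and L if every move leads to a W.
n=0: no move → L
n=1: W (go to 0, an L position)
n=2: W (go to 0, an L position)
n=3: W (go to 0, an L position)
n=4: L (options 2(W), 3(W) are all W)
n=5: W (go to 0, an L position)
n=6: W (go to 4, an L position)
n=7: W (go to 0, an L position)
n=8: W (go to 4, an L position)
n=9: L (options 6(W), 8(W) are all W)
n=10: W (go to 9, an L position)
n=11: W (go to 0, an L position)
n=12: W (go to 9, an L position)
n=13: W (go to 0, an L position)
n=14: L (options 7(W), 12(W), 13(W) are all W)
n=15: W (go to 14, an L position)
n=16: W (go to 14, an L position)
n=17: W (go to 0, an L position)
n=18: W (go to 9, an L position)
n=19: W (go to 0, an L position)
n=20: L (options 10(W), 15(W), 18(W), 19(W) are all W)
n=21: W (go to 14, an L position)
n=22: W (go to 20, an L position)
n=23: W (go to 0, an L position)
n=24: L (options 12(W), 21(W), 22(W), 23(W) are all W)
n=25: W (go to 20, an L position)
n=26: W (go to 24, an L position)
n=27: W (go to 24, an L position)
n=28: W (go to 14, an L position)
n=29: W (go to 0, an L position)
n=30: L (options 15(W), 25(W), 27(W), 28(W), 29(W) are all W)
n=31: W (go to 0, an L position)
n=32: W (go to 30, an L position)
n=33: W (go to 30, an L position)
n=34: L (options 17(W), 32(W), 33(W) are all W)
n=35: W (go to 30, an L position)
n=36: W (go to 34, an L position)
n=37: W (go to 0, an L position)
n=38: L (options 19(W), 36(W), 37(W) are all W)
The losing starting values of n are exactly the entries labelled L in this table (9 of them).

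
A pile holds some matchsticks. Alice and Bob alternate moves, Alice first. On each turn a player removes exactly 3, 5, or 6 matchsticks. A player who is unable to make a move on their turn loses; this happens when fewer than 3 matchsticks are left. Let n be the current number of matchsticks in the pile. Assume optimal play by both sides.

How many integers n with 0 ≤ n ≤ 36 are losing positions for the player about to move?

13

Label each position W (a win for the player to move) or L (a loss). A position with no legal move is L; any other position is W exactly when some move reaches an L, and L when every move reaches a W.
n=0: no move → L
n=1: no move → L
n=2: no move → L
n=3: can move to 0, which is L ⇒ W
n=4: can move to 1, which is L ⇒ W
n=5: can move to 2, which is L ⇒ W
n=6: can move to 1, which is L ⇒ W
n=7: can move to 2, which is L ⇒ W
n=8: can move to 2, which is L ⇒ W
n=9: moves to 6(W), 4(W), 3(W); every one is W ⇒ L
n=10: moves to 7(W), 5(W), 4(W); every one is W ⇒ L
n=11: moves to 8(W), 6(W), 5(W); every one is W ⇒ L
n=12: can move to 9, which is L ⇒ W
n=13: can move to 10, which is L ⇒ W
n=14: can move to 11, which is L ⇒ W
n=15: can move to 10, which is L ⇒ W
n=16: can move to 11, which is L ⇒ W
n=17: can move to 11, which is L ⇒ W
n=18: moves to 15(W), 13(W), 12(W); every one is W ⇒ L
n=19: moves to 16(W), 14(W), 13(W); every one is W ⇒ L
n=20: moves to 17(W), 15(W), 14(W); every one is W ⇒ L
n=21: can move to 18, which is L ⇒ W
n=22: can move to 19, which is L ⇒ W
n=23: can move to 20, which is L ⇒ W
n=24: can move to 19, which is L ⇒ W
n=25: can move to 20, which is L ⇒ W
n=26: can move to 20, which is L ⇒ W
n=27: moves to 24(W), 22(W), 21(W); every one is W ⇒ L
n=28: moves to 25(W), 23(W), 22(W); every one is W ⇒ L
n=29: moves to 26(W), 24(W), 23(W); every one is W ⇒ L
n=30: can move to 27, which is L ⇒ W
n=31: can move to 28, which is L ⇒ W
n=32: can move to 29, which is L ⇒ W
n=33: can move to 28, which is L ⇒ W
n=34: can move to 29, which is L ⇒ W
n=35: can move to 29, which is L ⇒ W
n=36: moves to 33(W), 31(W), 30(W); every one is W ⇒ L
L entries with 0 ≤ n ≤ 36: n = 0, 1, 2, 9, 10, 11, 18, 19, 20, 27, 28, 29, 36; that makes 13.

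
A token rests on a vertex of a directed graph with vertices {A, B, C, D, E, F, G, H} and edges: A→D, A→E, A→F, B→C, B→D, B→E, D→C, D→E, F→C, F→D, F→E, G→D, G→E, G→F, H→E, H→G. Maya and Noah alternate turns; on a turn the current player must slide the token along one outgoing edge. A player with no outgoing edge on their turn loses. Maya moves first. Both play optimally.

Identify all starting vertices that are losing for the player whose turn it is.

C, E

Classify positions by backward induction: terminal positions (no move available) are L. From any other position, the mover wins iff some move reaches an L.
Every edge goes from a vertex to one that appears earlier in the order C, E, D, F, A, G, B, H, so processing vertices in that order labels each vertex after all of its successors.
C: no outgoing edge → L
E: no outgoing edge → L
D: reaches L-position E → W
F: reaches L-position E → W
A: reaches L-position E → W
G: reaches L-position E → W
B: reaches L-position E → W
H: reaches L-position E → W
Reading off the rows marked L gives the requested list; there are 2 such vertices.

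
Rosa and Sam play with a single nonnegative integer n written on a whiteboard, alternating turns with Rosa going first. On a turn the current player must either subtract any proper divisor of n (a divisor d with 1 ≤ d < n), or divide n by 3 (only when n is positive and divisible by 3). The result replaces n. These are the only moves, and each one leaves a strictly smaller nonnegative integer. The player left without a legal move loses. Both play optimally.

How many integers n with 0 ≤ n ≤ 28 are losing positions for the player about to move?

Use the standard recursion: the mover loses at a terminal position; elsewhere, the mover wins exactly when some move hands the opponent an L position.
n=0: no move → L
n=1: no move → L
n=2: reaches L-position 1 → W
n=3: reaches L-position 1 → W
n=4: only reaches 2(W), 3(W), all W → L
n=5: reaches L-position 4 → W
n=6: reaches L-position 4 → W
n=7: only reaches 6(W), which is W → L
n=8: reaches L-position 4 → W
n=9: only reaches 3(W), 6(W), 8(W), all W → L
n=10: reaches L-position 9 → W
n=11: only reaches 10(W), which is W → L
n=12: reaches L-position 4 → W
n=13: only reaches 12(W), which is W → L
n=14: reaches L-position 7 → W
n=15: only reaches 5(W), 10(W), 12(W), 14(W), all W → L
n=16: reaches L-position 15 → W
n=17: only reaches 16(W), which is W → L
n=18: reaches L-position 9 → W
n=19: only reaches 18(W), which is W → L
n=20: reaches L-position 15 → W
n=21: reaches L-position 7 → W
n=22: reaches L-position 11 → W
n=23: only reaches 22(W), which is W → L
n=24: reaches L-position 23 → W
n=25: only reaches 20(W), 24(W), all W → L
n=26: reaches L-position 13 → W
n=27: reaches L-position 9 → W
n=28: only reaches 14(W), 21(W), 24(W), 26(W), 27(W), all W → L
L entries with 0 ≤ n ≤ 28: n = 0, 1, 4, 7, 9, 11, 13, 15, 17, 19, 23, 25, 28; that makes 13.

13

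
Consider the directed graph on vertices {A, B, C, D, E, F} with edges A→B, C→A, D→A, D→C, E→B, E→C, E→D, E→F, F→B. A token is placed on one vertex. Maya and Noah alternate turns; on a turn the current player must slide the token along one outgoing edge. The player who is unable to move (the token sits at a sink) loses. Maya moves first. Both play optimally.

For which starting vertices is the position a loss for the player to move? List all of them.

Positions with no move are L. A position that does have a move is losing for the player to move precisely when every available move leads to a winning position for the opponent. Fill in the labels:
Every edge goes from a vertex to one that appears earlier in the order B, F, A, C, D, E, so processing vertices in that order labels each vertex after all of its successors.
B: no outgoing edge → L
F: reaches L-position B → W
A: reaches L-position B → W
C: only reaches A(W), which is W → L
D: reaches L-position C → W
E: reaches L-position C → W
The losing starting vertices are exactly the entries labelled L in this table (2 of them).

B, C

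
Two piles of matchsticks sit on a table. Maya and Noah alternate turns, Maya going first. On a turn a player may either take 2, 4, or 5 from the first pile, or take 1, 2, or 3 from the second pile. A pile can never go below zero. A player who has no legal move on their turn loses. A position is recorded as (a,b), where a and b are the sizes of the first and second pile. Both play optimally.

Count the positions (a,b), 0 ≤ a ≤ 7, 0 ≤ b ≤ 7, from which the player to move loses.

16

Positions with no move are L. A position that does have a move is losing for the player to move precisely when every available move leads to a winning position for the opponent. Fill in the labels:
Every move lowers a or b (never raises either), so fill the grid row by row in increasing a, and left to right within a row: each cell's successors are then already labelled.
      b=0  b=1  b=2  b=3  b=4  b=5  b=6  b=7
a=0:    L    W    W    W    L    W    W    W
a=1:    L    W    W    W    L    W    W    W
a=2:    W    L    W    W    W    L    W    W
a=3:    W    L    W    W    W    L    W    W
a=4:    W    W    L    W    W    W    L    W
a=5:    W    W    L    W    W    W    L    W
a=6:    W    W    W    L    W    W    W    L
a=7:    L    W    W    W    L    W    W    W
Cells with no legal move (terminal, hence L): (0,0), (1,0).
The remaining L cells, each justified by listing all of its moves:
(0,4): only reaches (0,3)(W), (0,2)(W), (0,1)(W), all W → L
(1,4): only reaches (1,3)(W), (1,2)(W), (1,1)(W), all W → L
(2,1): only reaches (0,1)(W), (2,0)(W), all W → L
(2,5): only reaches (0,5)(W), (2,4)(W), (2,3)(W), (2,2)(W), all W → L
(3,1): only reaches (1,1)(W), (3,0)(W), all W → L
(3,5): only reaches (1,5)(W), (3,4)(W), (3,3)(W), (3,2)(W), all W → L
(4,2): only reaches (2,2)(W), (0,2)(W), (4,1)(W), (4,0)(W), all W → L
(4,6): only reaches (2,6)(W), (0,6)(W), (4,5)(W), (4,4)(W), (4,3)(W), all W → L
(5,2): only reaches (3,2)(W), (1,2)(W), (0,2)(W), (5,1)(W), (5,0)(W), all W → L
(5,6): only reaches (3,6)(W), (1,6)(W), (0,6)(W), (5,5)(W), (5,4)(W), (5,3)(W), all W → L
(6,3): only reaches (4,3)(W), (2,3)(W), (1,3)(W), (6,2)(W), (6,1)(W), (6,0)(W), all W → L
(6,7): only reaches (4,7)(W), (2,7)(W), (1,7)(W), (6,6)(W), (6,5)(W), (6,4)(W), all W → L
(7,0): only reaches (5,0)(W), (3,0)(W), (2,0)(W), all W → L
(7,4): only reaches (5,4)(W), (3,4)(W), (2,4)(W), (7,3)(W), (7,2)(W), (7,1)(W), all W → L
Every other cell has at least one move into one of the L cells above, so it is W.
L cells per row: a=0: 2, a=1: 2, a=2: 2, a=3: 2, a=4: 2, a=5: 2, a=6: 2, a=7: 2; total 16.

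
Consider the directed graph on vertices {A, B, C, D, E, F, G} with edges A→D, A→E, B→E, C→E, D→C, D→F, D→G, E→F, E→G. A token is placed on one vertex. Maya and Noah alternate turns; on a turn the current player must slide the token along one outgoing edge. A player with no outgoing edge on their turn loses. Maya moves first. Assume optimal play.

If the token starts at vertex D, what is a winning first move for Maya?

Move to C.

Compute win/loss labels from the base case upward. A position with no move is L. Any other position is W if it can reach an L in one move, else L.
Every edge goes from a vertex to one that appears earlier in the order F, G, E, C, D, A, B, so processing vertices in that order labels each vertex after all of its successors.
F: no outgoing edge → L
G: no outgoing edge → L
E: reaches L-position G → W
C: only reaches E(W), which is W → L
D: reaches L-position C → W
A: only reaches D(W), E(W), all W → L
B: only reaches E(W), which is W → L
From D, the L positions reachable in one move are: C, G, F. Any move reaching one of these is winning.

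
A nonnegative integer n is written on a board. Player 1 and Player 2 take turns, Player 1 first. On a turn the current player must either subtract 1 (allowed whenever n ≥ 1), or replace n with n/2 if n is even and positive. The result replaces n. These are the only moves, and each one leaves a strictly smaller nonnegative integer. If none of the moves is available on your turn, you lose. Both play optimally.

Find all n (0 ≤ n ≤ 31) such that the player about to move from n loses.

Build the W/L table. Terminal = L. A non-terminal position is W if it has a move to some L; otherwise it is L.
n=0: no move → L
n=1: W (go to 0, an L position)
n=2: L (sole option 1(W) is W)
n=3: W (go to 2, an L position)
n=4: W (go to 2, an L position)
n=5: L (sole option 4(W) is W)
n=6: W (go to 5, an L position)
n=7: L (sole option 6(W) is W)
n=8: W (go to 7, an L position)
n=9: L (sole option 8(W) is W)
n=10: W (go to 5, an L position)
n=11: L (sole option 10(W) is W)
n=12: W (go to 11, an L position)
n=13: L (sole option 12(W) is W)
n=14: W (go to 7, an L position)
n=15: L (sole option 14(W) is W)
n=16: W (go to 15, an L position)
n=17: L (sole option 16(W) is W)
n=18: W (go to 9, an L position)
n=19: L (sole option 18(W) is W)
n=20: W (go to 19, an L position)
n=21: L (sole option 20(W) is W)
n=22: W (go to 11, an L position)
n=23: L (sole option 22(W) is W)
n=24: W (go to 23, an L position)
n=25: L (sole option 24(W) is W)
n=26: W (go to 13, an L position)
n=27: L (sole option 26(W) is W)
n=28: W (go to 27, an L position)
n=29: L (sole option 28(W) is W)
n=30: W (go to 15, an L position)
n=31: L (sole option 30(W) is W)
Reading off the rows marked L gives the requested list; there are 16 such values of n.

0, 2, 5, 7, 9, 11, 13, 15, 17, 19, 21, 23, 25, 27, 29, 31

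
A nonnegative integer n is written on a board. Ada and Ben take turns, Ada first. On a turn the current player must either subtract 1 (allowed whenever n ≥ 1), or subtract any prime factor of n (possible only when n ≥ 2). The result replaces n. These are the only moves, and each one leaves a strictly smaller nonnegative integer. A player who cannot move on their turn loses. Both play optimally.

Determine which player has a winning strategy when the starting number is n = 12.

Use the standard recursion: the mover loses at a terminal position; elsewhere, the mover wins exactly when some move hands the opponent an L position.
n=0: no move → L
n=1: W (go to 0, an L position)
n=2: W (go to 0, an L position)
n=3: W (go to 0, an L position)
n=4: L (options 2(W), 3(W) are all W)
n=5: W (go to 0, an L position)
n=6: W (go to 4, an L position)
n=7: W (go to 0, an L position)
n=8: L (options 6(W), 7(W) are all W)
n=9: W (go to 8, an L position)
n=10: W (go to 8, an L position)
n=11: W (go to 0, an L position)
n=12: L (options 9(W), 10(W), 11(W) are all W)
Every move from 12 reaches a W position, so the mover loses.

Ben wins.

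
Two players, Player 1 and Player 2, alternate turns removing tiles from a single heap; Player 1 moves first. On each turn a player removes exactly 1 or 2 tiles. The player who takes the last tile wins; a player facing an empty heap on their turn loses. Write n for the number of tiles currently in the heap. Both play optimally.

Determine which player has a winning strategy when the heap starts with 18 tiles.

Classify positions by backward induction: terminal positions (no move available) are L. From any other position, the mover wins iff some move reaches an L.
n=0: no move → L
n=1: reaches L-position 0 → W
n=2: reaches L-position 0 → W
n=3: only reaches 2(W), 1(W), all W → L
n=4: reaches L-position 3 → W
n=5: reaches L-position 3 → W
n=6: only reaches 5(W), 4(W), all W → L
n=7: reaches L-position 6 → W
n=8: reaches L-position 6 → W
n=9: only reaches 8(W), 7(W), all W → L
n=10: reaches L-position 9 → W
n=11: reaches L-position 9 → W
n=12: only reaches 11(W), 10(W), all W → L
n=13: reaches L-position 12 → W
n=14: reaches L-position 12 → W
n=15: only reaches 14(W), 13(W), all W → L
n=16: reaches L-position 15 → W
n=17: reaches L-position 15 → W
n=18: only reaches 17(W), 16(W), all W → L
The starting position 18 is L: whatever Player 1 does, the opponent receives a W position.

Player 2 wins.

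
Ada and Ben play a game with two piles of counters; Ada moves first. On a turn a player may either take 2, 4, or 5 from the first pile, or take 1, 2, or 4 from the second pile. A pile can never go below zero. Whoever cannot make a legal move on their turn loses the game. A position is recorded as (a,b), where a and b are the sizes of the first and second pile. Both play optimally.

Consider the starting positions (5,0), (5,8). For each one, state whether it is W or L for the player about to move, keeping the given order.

Label each position W (a win for the player to move) or L (a loss). A position with no legal move is L; any other position is W exactly when some move reaches an L, and L when every move reaches a W.
No move ever increases a pile, so every position that can arise here has a ≤ 5 and b ≤ 8; it is enough to label the cells with 0 ≤ a ≤ 5 and 0 ≤ b ≤ 8.
Every move lowers a or b (never raises either), so fill the grid row by row in increasing a, and left to right within a row: each cell's successors are then already labelled.
      b=0  b=1  b=2  b=3  b=4  b=5  b=6  b=7  b=8
a=0:    L    W    W    L    W    W    L    W    W
a=1:    L    W    W    L    W    W    L    W    W
a=2:    W    L    W    W    L    W    W    L    W
a=3:    W    L    W    W    L    W    W    L    W
a=4:    W    W    L    W    W    L    W    W    L
a=5:    W    W    L    W    W    L    W    W    L
Cells with no legal move (terminal, hence L): (0,0), (1,0).
The remaining L cells, each justified by listing all of its moves:
(0,3): L (options (0,2)(W), (0,1)(W) are all W)
(0,6): L (options (0,5)(W), (0,4)(W), (0,2)(W) are all W)
(1,3): L (options (1,2)(W), (1,1)(W) are all W)
(1,6): L (options (1,5)(W), (1,4)(W), (1,2)(W) are all W)
(2,1): L (options (0,1)(W), (2,0)(W) are all W)
(2,4): L (options (0,4)(W), (2,3)(W), (2,2)(W), (2,0)(W) are all W)
(2,7): L (options (0,7)(W), (2,6)(W), (2,5)(W), (2,3)(W) are all W)
(3,1): L (options (1,1)(W), (3,0)(W) are all W)
(3,4): L (options (1,4)(W), (3,3)(W), (3,2)(W), (3,0)(W) are all W)
(3,7): L (options (1,7)(W), (3,6)(W), (3,5)(W), (3,3)(W) are all W)
(4,2): L (options (2,2)(W), (0,2)(W), (4,1)(W), (4,0)(W) are all W)
(4,5): L (options (2,5)(W), (0,5)(W), (4,4)(W), (4,3)(W), (4,1)(W) are all W)
(4,8): L (options (2,8)(W), (0,8)(W), (4,7)(W), (4,6)(W), (4,4)(W) are all W)
(5,2): L (options (3,2)(W), (1,2)(W), (0,2)(W), (5,1)(W), (5,0)(W) are all W)
(5,5): L (options (3,5)(W), (1,5)(W), (0,5)(W), (5,4)(W), (5,3)(W), (5,1)(W) are all W)
(5,8): L (options (3,8)(W), (1,8)(W), (0,8)(W), (5,7)(W), (5,6)(W), (5,4)(W) are all W)
Every other cell has at least one move into one of the L cells above, so it is W.
(5,0): the move to (1,0) reaches an L cell, so W
(5,8): one of the L cells justified above, so L

(5,0): W, (5,8): L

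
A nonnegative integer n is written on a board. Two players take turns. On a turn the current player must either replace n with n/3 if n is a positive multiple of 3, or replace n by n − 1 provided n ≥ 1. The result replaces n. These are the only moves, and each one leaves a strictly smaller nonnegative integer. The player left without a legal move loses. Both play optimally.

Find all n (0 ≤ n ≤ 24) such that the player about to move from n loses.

Work bottom-up. With no move the player to move loses. Otherwise the position is W if at least one move leads to an L position for the opponent, and L if every move leads to a W.
n=0: no move → L
n=1: →0(L), so W
n=2: →1(W) only, which is W, so L
n=3: →2(L), so W
n=4: →3(W) only, which is W, so L
n=5: →4(L), so W
n=6: →2(L), so W
n=7: →6(W) only, which is W, so L
n=8: →7(L), so W
n=9: →3(W), 8(W) — all W, so L
n=10: →9(L), so W
n=11: →10(W) only, which is W, so L
n=12: →4(L), so W
n=13: →12(W) only, which is W, so L
n=14: →13(L), so W
n=15: →5(W), 14(W) — all W, so L
n=16: →15(L), so W
n=17: →16(W) only, which is W, so L
n=18: →17(L), so W
n=19: →18(W) only, which is W, so L
n=20: →19(L), so W
n=21: →7(L), so W
n=22: →21(W) only, which is W, so L
n=23: →22(L), so W
n=24: →8(W), 23(W) — all W, so L
Reading off the rows marked L gives the requested list; there are 12 such values of n.

0, 2, 4, 7, 9, 11, 13, 15, 17, 19, 22, 24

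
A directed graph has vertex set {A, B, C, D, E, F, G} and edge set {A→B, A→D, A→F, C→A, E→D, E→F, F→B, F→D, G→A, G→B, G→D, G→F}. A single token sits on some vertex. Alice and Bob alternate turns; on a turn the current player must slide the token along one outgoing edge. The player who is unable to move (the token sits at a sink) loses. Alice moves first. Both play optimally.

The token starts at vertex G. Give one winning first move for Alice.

Move to D.

Label each position W (a win for the player to move) or L (a loss). A position with no legal move is L; any other position is W exactly when some move reaches an L, and L when every move reaches a W.
Every edge goes from a vertex to one that appears earlier in the order B, D, F, A, C, G, E, so processing vertices in that order labels each vertex after all of its successors.
B: no outgoing edge → L
D: no outgoing edge → L
F: →D(L), so W
A: →D(L), so W
C: →A(W) only, which is W, so L
G: →D(L), so W
E: →D(L), so W
From G, the L positions reachable in one move are: D, B. Any move reaching one of these is winning.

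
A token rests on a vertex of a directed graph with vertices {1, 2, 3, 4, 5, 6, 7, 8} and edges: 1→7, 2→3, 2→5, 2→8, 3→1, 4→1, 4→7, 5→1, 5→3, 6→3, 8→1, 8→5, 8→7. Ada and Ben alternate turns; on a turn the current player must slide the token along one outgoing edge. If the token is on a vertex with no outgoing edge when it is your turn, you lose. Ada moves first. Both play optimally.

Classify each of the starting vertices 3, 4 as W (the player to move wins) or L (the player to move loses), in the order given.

Classify positions by backward induction: terminal positions (no move available) are L. From any other position, the mover wins iff some move reaches an L.
Every edge goes from a vertex to one that appears earlier in the order 7, 1, 3, 4, 6, 5, 8, 2, so processing vertices in that order labels each vertex after all of its successors.
7: no outgoing edge → L
1: W (go to 7, an L position)
3: L (sole option 1(W) is W)
4: W (go to 7, an L position)
6: W (go to 3, an L position)
5: W (go to 3, an L position)
8: W (go to 7, an L position)
2: W (go to 3, an L position)

3: L, 4: W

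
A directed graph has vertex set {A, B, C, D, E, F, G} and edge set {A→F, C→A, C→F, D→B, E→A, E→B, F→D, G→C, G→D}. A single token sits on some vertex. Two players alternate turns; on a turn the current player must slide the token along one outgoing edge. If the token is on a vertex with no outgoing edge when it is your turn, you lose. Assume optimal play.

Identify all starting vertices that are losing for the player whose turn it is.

Classify positions by backward induction: terminal positions (no move available) are L. From any other position, the mover wins iff some move reaches an L.
Every edge goes from a vertex to one that appears earlier in the order B, D, F, A, E, C, G, so processing vertices in that order labels each vertex after all of its successors.
B: no outgoing edge → L
D: reaches L-position B → W
F: only reaches D(W), which is W → L
A: reaches L-position F → W
E: reaches L-position B → W
C: reaches L-position F → W
G: only reaches C(W), D(W), all W → L
Reading off the rows marked L gives the requested list; there are 3 such vertices.

B, F, G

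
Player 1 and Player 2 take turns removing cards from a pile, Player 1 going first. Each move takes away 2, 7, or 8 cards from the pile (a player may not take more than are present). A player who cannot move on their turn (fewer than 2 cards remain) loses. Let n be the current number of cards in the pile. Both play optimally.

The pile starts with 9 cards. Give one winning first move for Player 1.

Compute win/loss labels from the base case upward. A position with no move is L. Any other position is W if it can reach an L in one move, else L.
n=0: no move → L
n=1: no move → L
n=2: W (go to 0, an L position)
n=3: W (go to 1, an L position)
n=4: L (sole option 2(W) is W)
n=5: L (sole option 3(W) is W)
n=6: W (go to 4, an L position)
n=7: W (go to 5, an L position)
n=8: W (go to 1, an L position)
n=9: W (go to 1, an L position)
From 9, the L positions reachable in one move are: 1.

Remove 8, leaving 1.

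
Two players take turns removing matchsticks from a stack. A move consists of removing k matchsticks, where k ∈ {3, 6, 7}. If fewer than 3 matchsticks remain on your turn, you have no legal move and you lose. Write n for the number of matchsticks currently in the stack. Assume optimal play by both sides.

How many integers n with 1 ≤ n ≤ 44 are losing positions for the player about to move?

Classify positions by backward induction: terminal positions (no move available) are L. From any other position, the mover wins iff some move reaches an L.
n=0: no move → L
n=1: no move → L
n=2: no move → L
n=3: W (go to 0, an L position)
n=4: W (go to 1, an L position)
n=5: W (go to 2, an L position)
n=6: W (go to 0, an L position)
n=7: W (go to 1, an L position)
n=8: W (go to 2, an L position)
n=9: W (go to 2, an L position)
n=10: L (options 7(W), 4(W), 3(W) are all W)
n=11: L (options 8(W), 5(W), 4(W) are all W)
n=12: L (options 9(W), 6(W), 5(W) are all W)
n=13: W (go to 10, an L position)
n=14: W (go to 11, an L position)
n=15: W (go to 12, an L position)
n=16: W (go to 10, an L position)
n=17: W (go to 11, an L position)
n=18: W (go to 12, an L position)
n=19: W (go to 12, an L position)
n=20: L (options 17(W), 14(W), 13(W) are all W)
n=21: L (options 18(W), 15(W), 14(W) are all W)
n=22: L (options 19(W), 16(W), 15(W) are all W)
n=23: W (go to 20, an L position)
n=24: W (go to 21, an L position)
n=25: W (go to 22, an L position)
n=26: W (go to 20, an L position)
n=27: W (go to 21, an L position)
n=28: W (go to 22, an L position)
n=29: W (go to 22, an L position)
n=30: L (options 27(W), 24(W), 23(W) are all W)
n=31: L (options 28(W), 25(W), 24(W) are all W)
n=32: L (options 29(W), 26(W), 25(W) are all W)
n=33: W (go to 30, an L position)
n=34: W (go to 31, an L position)
n=35: W (go to 32, an L position)
n=36: W (go to 30, an L position)
n=37: W (go to 31, an L position)
n=38: W (go to 32, an L position)
n=39: W (go to 32, an L position)
n=40: L (options 37(W), 34(W), 33(W) are all W)
n=41: L (options 38(W), 35(W), 34(W) are all W)
n=42: L (options 39(W), 36(W), 35(W) are all W)
n=43: W (go to 40, an L position)
n=44: W (go to 41, an L position)
L entries with 1 ≤ n ≤ 44 (n=0 is outside the asked range and is not counted): n = 1, 2, 10, 11, 12, 20, 21, 22, 30, 31, 32, 40, 41, 42; that makes 14.

14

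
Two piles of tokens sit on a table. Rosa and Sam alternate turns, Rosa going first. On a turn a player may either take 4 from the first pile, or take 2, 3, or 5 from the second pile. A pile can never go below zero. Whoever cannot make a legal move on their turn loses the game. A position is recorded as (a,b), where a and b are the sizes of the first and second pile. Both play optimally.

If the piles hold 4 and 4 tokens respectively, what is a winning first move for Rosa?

Move to (4,2).

Label each position W (a win for the player to move) or L (a loss). A position with no legal move is L; any other position is W exactly when some move reaches an L, and L when every move reaches a W.
No move ever increases a pile, so every position that can arise here has a ≤ 4 and b ≤ 4; it is enough to label the cells with 0 ≤ a ≤ 4 and 0 ≤ b ≤ 4.
Every move lowers a or b (never raises either), so fill the grid row by row in increasing a, and left to right within a row: each cell's successors are then already labelled.
      b=0  b=1  b=2  b=3  b=4
a=0:    L    L    W    W    W
a=1:    L    L    W    W    W
a=2:    L    L    W    W    W
a=3:    L    L    W    W    W
a=4:    W    W    L    L    W
Cells with no legal move (terminal, hence L): (0,0), (0,1), (1,0), (1,1), (2,0), (2,1), (3,0), (3,1).
The remaining L cells, each justified by listing all of its moves:
(4,2): →(0,2)(W), (4,0)(W) — all W, so L
(4,3): →(0,3)(W), (4,1)(W), (4,0)(W) — all W, so L
Every other cell has at least one move into one of the L cells above, so it is W.
From (4,4), the L positions reachable in one move are: (4,2).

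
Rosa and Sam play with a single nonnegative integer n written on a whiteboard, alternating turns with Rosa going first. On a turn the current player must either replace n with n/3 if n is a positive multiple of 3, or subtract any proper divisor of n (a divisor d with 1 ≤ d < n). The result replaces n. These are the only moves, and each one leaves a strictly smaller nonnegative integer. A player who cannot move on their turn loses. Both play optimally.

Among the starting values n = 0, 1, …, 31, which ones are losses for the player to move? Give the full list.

0, 1, 4, 7, 9, 11, 13, 15, 17, 19, 23, 25, 28, 31

Compute win/loss labels from the base case upward. A position with no move is L. Any other position is W if it can reach an L in one move, else L.
n=0: no move → L
n=1: no move → L
n=2: reaches L-position 1 → W
n=3: reaches L-position 1 → W
n=4: only reaches 2(W), 3(W), all W → L
n=5: reaches L-position 4 → W
n=6: reaches L-position 4 → W
n=7: only reaches 6(W), which is W → L
n=8: reaches L-position 4 → W
n=9: only reaches 3(W), 6(W), 8(W), all W → L
n=10: reaches L-position 9 → W
n=11: only reaches 10(W), which is W → L
n=12: reaches L-position 4 → W
n=13: only reaches 12(W), which is W → L
n=14: reaches L-position 7 → W
n=15: only reaches 5(W), 10(W), 12(W), 14(W), all W → L
n=16: reaches L-position 15 → W
n=17: only reaches 16(W), which is W → L
n=18: reaches L-position 9 → W
n=19: only reaches 18(W), which is W → L
n=20: reaches L-position 15 → W
n=21: reaches L-position 7 → W
n=22: reaches L-position 11 → W
n=23: only reaches 22(W), which is W → L
n=24: reaches L-position 23 → W
n=25: only reaches 20(W), 24(W), all W → L
n=26: reaches L-position 13 → W
n=27: reaches L-position 9 → W
n=28: only reaches 14(W), 21(W), 24(W), 26(W), 27(W), all W → L
n=29: reaches L-position 28 → W
n=30: reaches L-position 15 → W
n=31: only reaches 30(W), which is W → L
The losing starting values of n are exactly the entries labelled L in this table (14 of them).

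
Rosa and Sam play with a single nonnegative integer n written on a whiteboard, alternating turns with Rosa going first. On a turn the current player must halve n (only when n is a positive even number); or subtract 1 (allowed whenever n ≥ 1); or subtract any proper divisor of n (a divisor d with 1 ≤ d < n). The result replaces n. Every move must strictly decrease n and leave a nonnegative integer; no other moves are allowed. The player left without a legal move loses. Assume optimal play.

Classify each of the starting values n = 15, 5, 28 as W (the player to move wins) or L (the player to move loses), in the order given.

Use the standard recursion: the mover loses at a terminal position; elsewhere, the mover wins exactly when some move hands the opponent an L position.
n=0: no move → L
n=1: →0(L), so W
n=2: →1(W) only, which is W, so L
n=3: →2(L), so W
n=4: →2(L), so W
n=5: →4(W) only, which is W, so L
n=6: →5(L), so W
n=7: →6(W) only, which is W, so L
n=8: →7(L), so W
n=9: →6(W), 8(W) — all W, so L
n=10: →5(L), so W
n=11: →10(W) only, which is W, so L
n=12: →9(L), so W
n=13: →12(W) only, which is W, so L
n=14: →7(L), so W
n=15: →10(W), 12(W), 14(W) — all W, so L
n=16: →15(L), so W
n=17: →16(W) only, which is W, so L
n=18: →9(L), so W
n=19: →18(W) only, which is W, so L
n=20: →15(L), so W
n=21: →14(W), 18(W), 20(W) — all W, so L
n=22: →11(L), so W
n=23: →22(W) only, which is W, so L
n=24: →21(L), so W
n=25: →20(W), 24(W) — all W, so L
n=26: →13(L), so W
n=27: →18(W), 24(W), 26(W) — all W, so L
n=28: →21(L), so W

15: L, 5: L, 28: W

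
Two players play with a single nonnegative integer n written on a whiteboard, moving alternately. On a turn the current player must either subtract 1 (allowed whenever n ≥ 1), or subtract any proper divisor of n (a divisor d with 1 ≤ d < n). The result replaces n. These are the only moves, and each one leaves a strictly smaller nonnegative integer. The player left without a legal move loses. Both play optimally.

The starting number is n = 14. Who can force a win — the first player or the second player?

The first player wins.

Build the W/L table. Terminal = L. A non-terminal position is W if it has a move to some L; otherwise it is L.
n=0: no move → L
n=1: reaches L-position 0 → W
n=2: only reaches 1(W), which is W → L
n=3: reaches L-position 2 → W
n=4: reaches L-position 2 → W
n=5: only reaches 4(W), which is W → L
n=6: reaches L-position 5 → W
n=7: only reaches 6(W), which is W → L
n=8: reaches L-position 7 → W
n=9: only reaches 6(W), 8(W), all W → L
n=10: reaches L-position 5 → W
n=11: only reaches 10(W), which is W → L
n=12: reaches L-position 9 → W
n=13: only reaches 12(W), which is W → L
n=14: reaches L-position 7 → W
From 14 the player to move can move to 7, reaching an L position.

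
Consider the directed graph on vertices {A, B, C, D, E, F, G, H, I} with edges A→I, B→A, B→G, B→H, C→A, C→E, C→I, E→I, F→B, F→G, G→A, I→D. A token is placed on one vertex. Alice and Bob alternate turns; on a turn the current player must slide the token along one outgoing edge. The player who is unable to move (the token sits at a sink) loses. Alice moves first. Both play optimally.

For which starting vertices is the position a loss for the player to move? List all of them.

A, D, E, F, H

Positions with no move are L. A position that does have a move is losing for the player to move precisely when every available move leads to a winning position for the opponent. Fill in the labels:
Every edge goes from a vertex to one that appears earlier in the order H, D, I, A, G, E, C, B, F, so processing vertices in that order labels each vertex after all of its successors.
H: no outgoing edge → L
D: no outgoing edge → L
I: →D(L), so W
A: →I(W) only, which is W, so L
G: →A(L), so W
E: →I(W) only, which is W, so L
C: →E(L), so W
B: →A(L), so W
F: →B(W), G(W) — all W, so L
Reading off the rows marked L gives the requested list; there are 5 such vertices.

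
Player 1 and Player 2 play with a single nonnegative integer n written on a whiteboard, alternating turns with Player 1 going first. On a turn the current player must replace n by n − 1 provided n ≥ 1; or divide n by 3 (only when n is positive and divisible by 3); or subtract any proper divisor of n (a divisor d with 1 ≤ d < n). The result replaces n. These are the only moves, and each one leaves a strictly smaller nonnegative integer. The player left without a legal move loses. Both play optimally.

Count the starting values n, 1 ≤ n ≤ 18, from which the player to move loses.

7

Compute win/loss labels from the base case upward. A position with no move is L. Any other position is W if it can reach an L in one move, else L.
n=0: no move → L
n=1: →0(L), so W
n=2: →1(W) only, which is W, so L
n=3: →2(L), so W
n=4: →2(L), so W
n=5: →4(W) only, which is W, so L
n=6: →2(L), so W
n=7: →6(W) only, which is W, so L
n=8: →7(L), so W
n=9: →3(W), 6(W), 8(W) — all W, so L
n=10: →5(L), so W
n=11: →10(W) only, which is W, so L
n=12: →9(L), so W
n=13: →12(W) only, which is W, so L
n=14: →7(L), so W
n=15: →5(L), so W
n=16: →8(W), 12(W), 14(W), 15(W) — all W, so L
n=17: →16(L), so W
n=18: →9(L), so W
L entries with 1 ≤ n ≤ 18 (n=0 is outside the asked range and is not counted): n = 2, 5, 7, 9, 11, 13, 16; that makes 7.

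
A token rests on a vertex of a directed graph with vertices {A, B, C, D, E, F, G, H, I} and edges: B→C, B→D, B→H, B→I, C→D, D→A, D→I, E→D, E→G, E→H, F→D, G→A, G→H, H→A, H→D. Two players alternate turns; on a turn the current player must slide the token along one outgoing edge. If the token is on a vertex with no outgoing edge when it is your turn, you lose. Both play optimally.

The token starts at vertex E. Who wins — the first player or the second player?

The second player wins.

Use the standard recursion: the mover loses at a terminal position; elsewhere, the mover wins exactly when some move hands the opponent an L position.
Every edge goes from a vertex to one that appears earlier in the order A, I, D, H, G, C, F, E, B, so processing vertices in that order labels each vertex after all of its successors.
A: no outgoing edge → L
I: no outgoing edge → L
D: can move to I, which is L ⇒ W
H: can move to A, which is L ⇒ W
G: can move to A, which is L ⇒ W
C: the only move is to D(W), a W ⇒ L
F: the only move is to D(W), a W ⇒ L
E: moves to G(W), H(W), D(W); every one is W ⇒ L
B: can move to C, which is L ⇒ W
Every move from E reaches a W position, so the mover loses.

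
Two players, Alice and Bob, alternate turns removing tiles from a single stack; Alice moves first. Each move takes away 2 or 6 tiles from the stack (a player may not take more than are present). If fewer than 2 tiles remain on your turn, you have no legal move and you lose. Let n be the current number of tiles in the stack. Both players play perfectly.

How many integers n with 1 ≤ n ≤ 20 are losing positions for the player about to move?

10

Build the W/L table. Terminal = L. A non-terminal position is W if it has a move to some L; otherwise it is L.
n=0: no move → L
n=1: no move → L
n=2: W (go to 0, an L position)
n=3: W (go to 1, an L position)
n=4: L (sole option 2(W) is W)
n=5: L (sole option 3(W) is W)
n=6: W (go to 4, an L position)
n=7: W (go to 5, an L position)
n=8: L (options 6(W), 2(W) are all W)
n=9: L (options 7(W), 3(W) are all W)
n=10: W (go to 8, an L position)
n=11: W (go to 9, an L position)
n=12: L (options 10(W), 6(W) are all W)
n=13: L (options 11(W), 7(W) are all W)
n=14: W (go to 12, an L position)
n=15: W (go to 13, an L position)
n=16: L (options 14(W), 10(W) are all W)
n=17: L (options 15(W), 11(W) are all W)
n=18: W (go to 16, an L position)
n=19: W (go to 17, an L position)
n=20: L (options 18(W), 14(W) are all W)
L entries with 1 ≤ n ≤ 20 (n=0 is outside the asked range and is not counted): n = 1, 4, 5, 8, 9, 12, 13, 16, 17, 20; that makes 10.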